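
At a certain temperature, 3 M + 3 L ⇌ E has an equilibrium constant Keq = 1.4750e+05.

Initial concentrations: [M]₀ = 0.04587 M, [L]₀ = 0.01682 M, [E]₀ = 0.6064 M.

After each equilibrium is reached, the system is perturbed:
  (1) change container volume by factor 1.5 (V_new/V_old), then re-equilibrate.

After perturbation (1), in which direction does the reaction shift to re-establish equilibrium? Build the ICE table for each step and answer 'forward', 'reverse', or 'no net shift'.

Direction: reverse

Q₀ = 1.3204e+09 vs Keq = 1.4750e+05 ⇒ Q>K, reverse
Step 1:
                  M         L         E
  I         0.04587   0.01682    0.6064
  C         0.09494   0.09494  -0.03165
  E          0.1408    0.1118    0.5748
  solve Keq expr → x = -0.03165; check Q = 1.4750e+05
Then change container volume by factor 1.5 (V_new/V_old).
Step 2:
                  M         L         E
  I         0.09387    0.0745    0.3832
  C         0.03289   0.03289  -0.01096
  E          0.1268    0.1074    0.3722
  solve Keq expr → x = -0.01096; check Q = 1.4750e+05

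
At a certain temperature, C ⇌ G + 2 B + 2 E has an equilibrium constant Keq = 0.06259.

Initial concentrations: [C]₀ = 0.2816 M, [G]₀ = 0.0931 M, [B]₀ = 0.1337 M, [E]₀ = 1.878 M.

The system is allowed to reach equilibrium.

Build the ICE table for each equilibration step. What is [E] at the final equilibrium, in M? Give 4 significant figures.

[E]_eq = 1.933 M

Q₀ = 0.02084 vs Keq = 0.06259 ⇒ Q<K, forward
Step 1:
                   C          G          B          E
  I           0.2816     0.0931     0.1337      1.878
  C         -0.02725    0.02725     0.0545     0.0545
  E           0.2543     0.1204     0.1882      1.933
  solve Keq expr → x = 0.02725; check Q = 0.06259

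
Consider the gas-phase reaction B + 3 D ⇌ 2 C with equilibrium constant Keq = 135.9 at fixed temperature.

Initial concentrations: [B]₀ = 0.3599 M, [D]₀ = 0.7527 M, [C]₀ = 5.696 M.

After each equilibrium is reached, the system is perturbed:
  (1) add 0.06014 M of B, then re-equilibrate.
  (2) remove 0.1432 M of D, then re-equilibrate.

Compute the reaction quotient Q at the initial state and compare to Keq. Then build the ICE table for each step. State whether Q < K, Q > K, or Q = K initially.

Q₀ = 211.4 vs Keq = 135.9 ⇒ Q>K, reverse
Step 1:
                   B          D          C
  Initial     0.3599     0.7527      5.696
  Change     0.03012    0.09037   -0.06025
  Equil         0.39     0.8431      5.636
  solve Keq expr → x = -0.03012; check Q = 135.9
Then add 0.06014 M of B.
Step 2:
                   B          D          C
  Initial     0.4502     0.8431      5.636
  Change    -0.01037    -0.0311    0.02073
  Equil       0.4398      0.812      5.656
  solve Keq expr → x = 0.01037; check Q = 135.9
Then remove 0.1432 M of D.
Step 3:
                   B          D          C
  Initial     0.4398     0.6688      5.656
  Change       0.038      0.114   -0.07599
  Equil       0.4778     0.7828       5.58
  solve Keq expr → x = -0.038; check Q = 135.9

Q₀ = 211.4; Q > K (proceeds reverse)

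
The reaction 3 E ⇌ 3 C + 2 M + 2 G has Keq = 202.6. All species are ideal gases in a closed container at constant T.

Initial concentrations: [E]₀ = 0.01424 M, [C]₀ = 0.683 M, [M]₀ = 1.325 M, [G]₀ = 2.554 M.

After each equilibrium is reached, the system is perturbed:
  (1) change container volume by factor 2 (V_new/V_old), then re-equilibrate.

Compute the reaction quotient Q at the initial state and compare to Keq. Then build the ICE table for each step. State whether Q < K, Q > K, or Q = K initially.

Q₀ = 1.2636e+06; Q > K (proceeds reverse)

Q₀ = 1.2636e+06 vs Keq = 202.6 ⇒ Q>K, reverse
Step 1:
                  E         C         M         G
  I         0.01424     0.683     1.325     2.554
  C           0.167    -0.167   -0.1114   -0.1114
  E          0.1813     0.516     1.214     2.443
  solve Keq expr → x = -0.05568; check Q = 202.6
Then change container volume by factor 2 (V_new/V_old).
Step 2:
                  E         C         M         G
  I         0.09064     0.258    0.6068     1.221
  C        -0.04609   0.04609   0.03073   0.03073
  E         0.04455    0.3041    0.6375     1.252
  solve Keq expr → x = 0.01536; check Q = 202.6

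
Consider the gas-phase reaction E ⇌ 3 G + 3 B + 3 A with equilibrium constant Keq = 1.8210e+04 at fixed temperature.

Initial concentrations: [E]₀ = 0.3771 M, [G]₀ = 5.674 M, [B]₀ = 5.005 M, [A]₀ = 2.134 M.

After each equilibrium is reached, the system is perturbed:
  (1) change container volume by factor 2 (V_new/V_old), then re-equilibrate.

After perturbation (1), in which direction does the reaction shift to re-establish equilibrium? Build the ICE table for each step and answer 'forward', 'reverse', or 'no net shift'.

Q₀ = 5.9021e+05 vs Keq = 1.8210e+04 ⇒ Q>K, reverse
Step 1:
                  E         G         B         A
  Initial    0.3771     5.674     5.005     2.134
  Change     0.3106   -0.9318   -0.9318   -0.9318
  Equil      0.6877     4.742     4.073     1.202
  solve Keq expr → x = -0.3106; check Q = 1.8210e+04
Then change container volume by factor 2 (V_new/V_old).
Step 2:
                  E         G         B         A
  Initial    0.3438     2.371     2.037    0.6011
  Change    -0.2522    0.7566    0.7566    0.7566
  Equil     0.09165     3.128     2.793     1.358
  solve Keq expr → x = 0.2522; check Q = 1.8210e+04

Direction: forward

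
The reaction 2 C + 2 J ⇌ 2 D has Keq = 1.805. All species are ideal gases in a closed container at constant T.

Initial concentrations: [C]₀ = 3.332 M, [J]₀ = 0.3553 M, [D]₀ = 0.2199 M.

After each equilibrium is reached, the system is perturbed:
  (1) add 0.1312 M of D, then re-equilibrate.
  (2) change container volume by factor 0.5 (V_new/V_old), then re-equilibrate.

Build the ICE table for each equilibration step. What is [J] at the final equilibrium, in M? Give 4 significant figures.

[J]_eq = 0.1535 M

Q₀ = 0.0345 vs Keq = 1.805 ⇒ Q<K, forward
Step 1:
                    C           J           D
  init          3.332      0.3553      0.2199
  Δ           -0.2436     -0.2436      0.2436
  eq            3.088      0.1117      0.4635
  solve Keq expr → x = 0.1218; check Q = 1.805
Then add 0.1312 M of D.
Step 2:
                    C           J           D
  init          3.088      0.1117      0.5947
  Δ            0.0246      0.0246     -0.0246
  eq            3.113      0.1363      0.5701
  solve Keq expr → x = -0.0123; check Q = 1.805
Then change container volume by factor 0.5 (V_new/V_old).
Step 3:
                    C           J           D
  init          6.226      0.2726        1.14
  Δ           -0.1191     -0.1191      0.1191
  eq            6.107      0.1535       1.259
  solve Keq expr → x = 0.05957; check Q = 1.805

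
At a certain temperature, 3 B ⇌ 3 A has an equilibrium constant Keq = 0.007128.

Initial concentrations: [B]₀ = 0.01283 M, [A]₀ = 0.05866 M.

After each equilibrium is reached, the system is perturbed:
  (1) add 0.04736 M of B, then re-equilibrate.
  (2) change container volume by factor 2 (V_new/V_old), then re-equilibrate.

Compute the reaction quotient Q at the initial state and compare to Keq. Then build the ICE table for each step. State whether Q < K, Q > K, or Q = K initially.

Q₀ = 95.58 vs Keq = 0.007128 ⇒ Q>K, reverse
Step 1:
                  B         A
  I         0.01283   0.05866
  C         0.04712  -0.04712
  E         0.05995   0.01154
  solve Keq expr → x = -0.01571; check Q = 0.007128
Then add 0.04736 M of B.
Step 2:
                  B         A
  I          0.1073   0.01154
  C       -0.007644  0.007644
  E         0.09967   0.01918
  solve Keq expr → x = 0.002548; check Q = 0.007128
Then change container volume by factor 2 (V_new/V_old).
Step 3:
                  B         A
  I         0.04983  0.009591
  C               0         0
  E         0.04983  0.009591
  solve Keq expr → x = 0; check Q = 0.007128

Q₀ = 95.58; Q > K (proceeds reverse)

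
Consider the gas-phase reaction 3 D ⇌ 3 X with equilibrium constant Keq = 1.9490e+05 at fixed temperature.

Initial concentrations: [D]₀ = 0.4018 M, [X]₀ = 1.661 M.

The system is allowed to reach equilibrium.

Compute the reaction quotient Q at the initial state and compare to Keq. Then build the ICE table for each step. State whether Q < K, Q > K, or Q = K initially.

Q₀ = 70.64; Q < K (proceeds forward)

Q₀ = 70.64 vs Keq = 1.9490e+05 ⇒ Q<K, forward
Step 1:
                  D         X
  I          0.4018     1.661
  C         -0.3668    0.3668
  E         0.03498     2.028
  solve Keq expr → x = 0.1223; check Q = 1.9490e+05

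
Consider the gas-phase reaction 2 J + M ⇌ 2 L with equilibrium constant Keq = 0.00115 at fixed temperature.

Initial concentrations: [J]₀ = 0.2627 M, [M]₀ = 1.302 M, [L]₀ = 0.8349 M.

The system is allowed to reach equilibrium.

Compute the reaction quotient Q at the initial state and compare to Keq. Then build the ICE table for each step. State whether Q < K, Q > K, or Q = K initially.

Q₀ = 7.758 vs Keq = 0.00115 ⇒ Q>K, reverse
Step 1:
                   J          M          L
  init        0.2627      1.302     0.8349
  Δ           0.7885     0.3942    -0.7885
  eq           1.051      1.696    0.04643
  solve Keq expr → x = -0.3942; check Q = 0.00115

Q₀ = 7.758; Q > K (proceeds reverse)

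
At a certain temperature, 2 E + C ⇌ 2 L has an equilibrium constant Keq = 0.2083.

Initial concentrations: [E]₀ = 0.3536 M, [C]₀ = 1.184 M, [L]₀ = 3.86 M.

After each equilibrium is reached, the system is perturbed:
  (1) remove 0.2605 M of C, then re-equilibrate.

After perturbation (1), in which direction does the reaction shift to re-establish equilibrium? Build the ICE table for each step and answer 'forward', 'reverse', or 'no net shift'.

Direction: reverse

Q₀ = 100.6 vs Keq = 0.2083 ⇒ Q>K, reverse
Step 1:
                   E          C          L
  Initial     0.3536      1.184       3.86
  Change       2.146      1.073     -2.146
  Equil          2.5      2.257      1.714
  solve Keq expr → x = -1.073; check Q = 0.2083
Then remove 0.2605 M of C.
Step 2:
                   E          C          L
  Initial        2.5      1.997      1.714
  Change     0.05509    0.02754   -0.05509
  Equil        2.555      2.024      1.659
  solve Keq expr → x = -0.02754; check Q = 0.2083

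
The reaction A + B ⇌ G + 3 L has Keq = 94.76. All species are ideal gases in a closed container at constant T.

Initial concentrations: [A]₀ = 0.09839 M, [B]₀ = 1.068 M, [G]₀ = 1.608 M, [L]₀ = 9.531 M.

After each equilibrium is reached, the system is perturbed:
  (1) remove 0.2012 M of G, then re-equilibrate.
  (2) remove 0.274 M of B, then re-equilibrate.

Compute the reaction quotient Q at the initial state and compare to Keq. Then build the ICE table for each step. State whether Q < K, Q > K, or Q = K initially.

Q₀ = 1.3249e+04; Q > K (proceeds reverse)

Q₀ = 1.3249e+04 vs Keq = 94.76 ⇒ Q>K, reverse
Step 1:
                    A           B           G           L
  Initial     0.09839       1.068       1.608       9.531
  Change        0.945       0.945      -0.945      -2.835
  Equil         1.043       2.013       0.663       6.696
  solve Keq expr → x = -0.945; check Q = 94.76
Then remove 0.2012 M of G.
Step 2:
                    A           B           G           L
  Initial       1.043       2.013      0.4618       6.696
  Change     -0.07488    -0.07488     0.07488      0.2246
  Equil        0.9685       1.938      0.5367       6.921
  solve Keq expr → x = 0.07488; check Q = 94.76
Then remove 0.274 M of B.
Step 3:
                    A           B           G           L
  Initial      0.9685       1.664      0.5367       6.921
  Change      0.03148     0.03148    -0.03148    -0.09445
  Equil             1       1.696      0.5052       6.826
  solve Keq expr → x = -0.03148; check Q = 94.76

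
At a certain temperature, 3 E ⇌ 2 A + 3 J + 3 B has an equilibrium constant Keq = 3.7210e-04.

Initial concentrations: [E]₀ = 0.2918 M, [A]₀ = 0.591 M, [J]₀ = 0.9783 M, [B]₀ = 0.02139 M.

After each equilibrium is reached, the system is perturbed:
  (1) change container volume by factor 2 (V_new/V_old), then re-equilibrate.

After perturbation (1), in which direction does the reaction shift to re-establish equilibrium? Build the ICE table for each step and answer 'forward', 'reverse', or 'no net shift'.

Q₀ = 1.2882e-04 vs Keq = 3.7210e-04 ⇒ Q<K, forward
Step 1:
                   E          A          J          B
  I           0.2918      0.591     0.9783    0.02139
  C        -0.007846   0.005231   0.007846   0.007846
  E            0.284     0.5962     0.9861    0.02924
  solve Keq expr → x = 0.002615; check Q = 3.7210e-04
Then change container volume by factor 2 (V_new/V_old).
Step 2:
                   E          A          J          B
  I            0.142     0.2981     0.4931    0.01462
  C         -0.02182    0.01455    0.02182    0.02182
  E           0.1202     0.3127     0.5149    0.03644
  solve Keq expr → x = 0.007273; check Q = 3.7210e-04

Direction: forward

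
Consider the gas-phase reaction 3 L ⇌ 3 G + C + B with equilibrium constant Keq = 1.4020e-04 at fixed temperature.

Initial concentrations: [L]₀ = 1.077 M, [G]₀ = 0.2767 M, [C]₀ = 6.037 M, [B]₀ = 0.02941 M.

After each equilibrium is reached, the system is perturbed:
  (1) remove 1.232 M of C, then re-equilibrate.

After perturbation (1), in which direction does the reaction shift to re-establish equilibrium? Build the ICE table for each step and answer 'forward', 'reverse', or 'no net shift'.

Direction: forward

Q₀ = 0.003011 vs Keq = 1.4020e-04 ⇒ Q>K, reverse
Step 1:
                  L         G         C         B
  I           1.077    0.2767     6.037   0.02941
  C         0.07516  -0.07516  -0.02505  -0.02505
  E           1.152    0.2015     6.012  0.004357
  solve Keq expr → x = -0.02505; check Q = 1.4020e-04
Then remove 1.232 M of C.
Step 2:
                  L         G         C         B
  I           1.152    0.2015      4.78  0.004357
  C       -0.002631  0.002631 8.7689e-04 8.7689e-04
  E            1.15    0.2042     4.781  0.005234
  solve Keq expr → x = 8.7689e-04; check Q = 1.4020e-04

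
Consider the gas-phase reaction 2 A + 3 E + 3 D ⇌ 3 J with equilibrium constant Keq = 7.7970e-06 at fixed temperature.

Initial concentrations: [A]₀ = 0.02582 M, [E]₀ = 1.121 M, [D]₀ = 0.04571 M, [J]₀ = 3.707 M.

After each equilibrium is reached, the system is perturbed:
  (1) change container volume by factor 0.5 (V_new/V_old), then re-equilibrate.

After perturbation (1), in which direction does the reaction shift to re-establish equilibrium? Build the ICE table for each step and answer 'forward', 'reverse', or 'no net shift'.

Direction: forward

Q₀ = 5.6794e+08 vs Keq = 7.7970e-06 ⇒ Q>K, reverse
Step 1:
                    A           E           D           J
  Initial     0.02582       1.121     0.04571       3.707
  Change        2.154       3.231       3.231      -3.231
  Equil          2.18       4.352       3.277      0.4755
  solve Keq expr → x = -1.077; check Q = 7.7970e-06
Then change container volume by factor 0.5 (V_new/V_old).
Step 2:
                    A           E           D           J
  Initial        4.36       8.705       6.554      0.9511
  Change       -0.694      -1.041      -1.041       1.041
  Equil         3.666       7.664       5.513       1.992
  solve Keq expr → x = 0.347; check Q = 7.7970e-06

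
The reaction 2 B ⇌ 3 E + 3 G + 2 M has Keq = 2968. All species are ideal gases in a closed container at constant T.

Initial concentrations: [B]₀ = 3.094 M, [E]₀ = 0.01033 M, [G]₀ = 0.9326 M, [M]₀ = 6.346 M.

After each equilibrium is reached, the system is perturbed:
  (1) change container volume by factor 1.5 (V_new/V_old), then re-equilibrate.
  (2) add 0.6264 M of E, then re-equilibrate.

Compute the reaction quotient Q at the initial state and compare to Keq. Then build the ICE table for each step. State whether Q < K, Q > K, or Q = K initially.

Q₀ = 3.7614e-06; Q < K (proceeds forward)

Q₀ = 3.7614e-06 vs Keq = 2968 ⇒ Q<K, forward
Step 1:
                  B         E         G         M
  init        3.094   0.01033    0.9326     6.346
  Δ          -1.281     1.922     1.922     1.281
  eq          1.813     1.932     2.854     7.627
  solve Keq expr → x = 0.6406; check Q = 2968
Then change container volume by factor 1.5 (V_new/V_old).
Step 2:
                  B         E         G         M
  init        1.209     1.288     1.903     5.085
  Δ           -0.33     0.495     0.495      0.33
  eq         0.8786     1.783     2.398     5.415
  solve Keq expr → x = 0.165; check Q = 2968
Then add 0.6264 M of E.
Step 3:
                  B         E         G         M
  init       0.8786     2.409     2.398     5.415
  Δ           0.141   -0.2115   -0.2115    -0.141
  eq           1.02     2.198     2.186     5.274
  solve Keq expr → x = -0.07051; check Q = 2968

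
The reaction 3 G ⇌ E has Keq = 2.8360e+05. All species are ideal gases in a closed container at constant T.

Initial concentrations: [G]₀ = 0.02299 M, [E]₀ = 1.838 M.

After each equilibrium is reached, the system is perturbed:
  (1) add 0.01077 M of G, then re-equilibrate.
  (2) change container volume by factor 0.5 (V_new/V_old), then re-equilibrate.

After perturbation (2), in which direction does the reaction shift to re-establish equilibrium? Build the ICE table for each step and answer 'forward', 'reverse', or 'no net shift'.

Q₀ = 1.5126e+05 vs Keq = 2.8360e+05 ⇒ Q<K, forward
Step 1:
                   G          E
  Initial    0.02299      1.838
  Change   -0.004341   0.001447
  Equil      0.01865      1.839
  solve Keq expr → x = 0.001447; check Q = 2.8360e+05
Then add 0.01077 M of G.
Step 2:
                   G          E
  Initial    0.02942      1.839
  Change    -0.01076   0.003586
  Equil      0.01866      1.843
  solve Keq expr → x = 0.003586; check Q = 2.8360e+05
Then change container volume by factor 0.5 (V_new/V_old).
Step 3:
                   G          E
  Initial    0.03732      3.686
  Change     -0.0138     0.0046
  Equil      0.02352      3.691
  solve Keq expr → x = 0.0046; check Q = 2.8360e+05

Direction: forward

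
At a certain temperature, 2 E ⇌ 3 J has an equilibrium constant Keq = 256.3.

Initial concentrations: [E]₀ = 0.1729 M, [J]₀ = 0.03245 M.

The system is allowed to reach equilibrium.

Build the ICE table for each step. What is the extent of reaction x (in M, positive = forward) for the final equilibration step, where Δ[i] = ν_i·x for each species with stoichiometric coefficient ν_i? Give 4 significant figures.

x = 0.08187 M

Q₀ = 0.001143 vs Keq = 256.3 ⇒ Q<K, forward
Step 1:
                  E         J
  I          0.1729   0.03245
  C         -0.1637    0.2456
  E        0.009159    0.2781
  solve Keq expr → x = 0.08187; check Q = 256.3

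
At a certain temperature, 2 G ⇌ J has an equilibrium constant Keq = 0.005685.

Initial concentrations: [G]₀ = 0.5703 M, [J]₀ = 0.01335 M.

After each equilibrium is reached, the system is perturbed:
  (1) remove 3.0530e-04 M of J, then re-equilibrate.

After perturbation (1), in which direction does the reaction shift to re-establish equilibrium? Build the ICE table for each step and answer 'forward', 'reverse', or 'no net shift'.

Direction: forward

Q₀ = 0.04105 vs Keq = 0.005685 ⇒ Q>K, reverse
Step 1:
                  G         J
  init       0.5703   0.01335
  Δ          0.0227  -0.01135
  eq          0.593  0.001999
  solve Keq expr → x = -0.01135; check Q = 0.005685
Then remove 3.0530e-04 M of J.
Step 2:
                  G         J
  init        0.593  0.001694
  Δ       -6.0248e-04 3.0124e-04
  eq         0.5924  0.001995
  solve Keq expr → x = 3.0124e-04; check Q = 0.005685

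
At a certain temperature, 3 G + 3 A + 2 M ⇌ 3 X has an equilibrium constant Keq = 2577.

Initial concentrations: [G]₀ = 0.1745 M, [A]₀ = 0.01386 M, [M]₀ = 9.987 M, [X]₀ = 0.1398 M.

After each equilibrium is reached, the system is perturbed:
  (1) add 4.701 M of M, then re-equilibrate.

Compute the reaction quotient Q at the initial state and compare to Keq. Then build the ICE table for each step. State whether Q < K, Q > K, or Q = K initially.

Q₀ = 1936; Q < K (proceeds forward)

Q₀ = 1936 vs Keq = 2577 ⇒ Q<K, forward
Step 1:
                   G          A          M          X
  Initial     0.1745    0.01386      9.987     0.1398
  Change   -0.001082  -0.001082 -7.2148e-04   0.001082
  Equil       0.1734    0.01278      9.986     0.1409
  solve Keq expr → x = 3.6074e-04; check Q = 2577
Then add 4.701 M of M.
Step 2:
                   G          A          M          X
  Initial     0.1734    0.01278      14.69     0.1409
  Change   -0.002566  -0.002566  -0.001711   0.002566
  Equil       0.1709    0.01021      14.69     0.1434
  solve Keq expr → x = 8.5527e-04; check Q = 2577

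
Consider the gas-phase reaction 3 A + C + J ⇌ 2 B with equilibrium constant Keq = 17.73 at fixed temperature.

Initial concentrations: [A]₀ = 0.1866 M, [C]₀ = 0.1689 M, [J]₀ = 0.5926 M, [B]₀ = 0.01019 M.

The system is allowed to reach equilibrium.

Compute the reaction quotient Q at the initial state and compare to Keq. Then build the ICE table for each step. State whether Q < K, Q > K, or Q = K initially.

Q₀ = 0.1597 vs Keq = 17.73 ⇒ Q<K, forward
Step 1:
                   A          C          J          B
  I           0.1866     0.1689     0.5926    0.01019
  C         -0.06373   -0.02124   -0.02124    0.04249
  E           0.1229     0.1477     0.5714    0.05268
  solve Keq expr → x = 0.02124; check Q = 17.73

Q₀ = 0.1597; Q < K (proceeds forward)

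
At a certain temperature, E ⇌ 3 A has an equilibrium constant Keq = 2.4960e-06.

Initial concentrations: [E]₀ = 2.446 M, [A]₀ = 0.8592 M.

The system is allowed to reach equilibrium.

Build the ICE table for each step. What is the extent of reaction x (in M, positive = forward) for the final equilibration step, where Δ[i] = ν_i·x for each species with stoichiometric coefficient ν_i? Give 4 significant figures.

x = -0.2801 M

Q₀ = 0.2593 vs Keq = 2.4960e-06 ⇒ Q>K, reverse
Step 1:
                  E         A
  init        2.446    0.8592
  Δ          0.2801   -0.8403
  eq          2.726   0.01895
  solve Keq expr → x = -0.2801; check Q = 2.4960e-06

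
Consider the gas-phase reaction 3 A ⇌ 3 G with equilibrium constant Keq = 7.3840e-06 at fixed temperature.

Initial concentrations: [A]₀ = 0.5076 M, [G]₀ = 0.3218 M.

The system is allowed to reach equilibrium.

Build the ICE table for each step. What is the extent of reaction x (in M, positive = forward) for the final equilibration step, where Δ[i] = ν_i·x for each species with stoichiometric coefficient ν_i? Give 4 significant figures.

Q₀ = 0.2548 vs Keq = 7.3840e-06 ⇒ Q>K, reverse
Step 1:
                  A         G
  I          0.5076    0.3218
  C           0.306    -0.306
  E          0.8136   0.01584
  solve Keq expr → x = -0.102; check Q = 7.3840e-06

x = -0.102 M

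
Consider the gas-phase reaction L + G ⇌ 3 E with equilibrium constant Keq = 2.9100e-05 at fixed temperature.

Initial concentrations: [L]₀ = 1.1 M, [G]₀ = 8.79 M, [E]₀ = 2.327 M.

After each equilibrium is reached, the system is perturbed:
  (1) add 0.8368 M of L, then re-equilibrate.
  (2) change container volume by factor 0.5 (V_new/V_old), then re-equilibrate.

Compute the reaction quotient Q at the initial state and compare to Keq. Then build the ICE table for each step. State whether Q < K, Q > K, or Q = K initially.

Q₀ = 1.303 vs Keq = 2.9100e-05 ⇒ Q>K, reverse
Step 1:
                  L         G         E
  init          1.1      8.79     2.327
  Δ           0.749     0.749    -2.247
  eq          1.849     9.539   0.08006
  solve Keq expr → x = -0.749; check Q = 2.9100e-05
Then add 0.8368 M of L.
Step 2:
                  L         G         E
  init        2.686     9.539   0.08006
  Δ        -0.00352  -0.00352   0.01056
  eq          2.682     9.535   0.09062
  solve Keq expr → x = 0.00352; check Q = 2.9100e-05
Then change container volume by factor 0.5 (V_new/V_old).
Step 3:
                  L         G         E
  init        5.365     19.07    0.1812
  Δ         0.01242   0.01242  -0.03725
  eq          5.377     19.08     0.144
  solve Keq expr → x = -0.01242; check Q = 2.9100e-05

Q₀ = 1.303; Q > K (proceeds reverse)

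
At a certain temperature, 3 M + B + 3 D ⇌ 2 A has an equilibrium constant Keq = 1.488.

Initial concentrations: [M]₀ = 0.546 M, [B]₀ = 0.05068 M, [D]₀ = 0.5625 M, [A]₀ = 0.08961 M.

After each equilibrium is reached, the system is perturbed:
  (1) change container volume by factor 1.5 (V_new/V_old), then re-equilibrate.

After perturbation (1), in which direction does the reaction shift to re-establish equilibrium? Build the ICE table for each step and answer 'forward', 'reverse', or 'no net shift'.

Direction: reverse

Q₀ = 5.469 vs Keq = 1.488 ⇒ Q>K, reverse
Step 1:
                   M          B          D          A
  init         0.546    0.05068     0.5625    0.08961
  Δ          0.03845    0.01282    0.03845   -0.02563
  eq          0.5844     0.0635     0.6009    0.06398
  solve Keq expr → x = -0.01282; check Q = 1.488
Then change container volume by factor 1.5 (V_new/V_old).
Step 2:
                   M          B          D          A
  init        0.3896    0.04233     0.4006    0.04265
  Δ          0.03137    0.01046    0.03137   -0.02091
  eq           0.421    0.05279      0.432    0.02174
  solve Keq expr → x = -0.01046; check Q = 1.488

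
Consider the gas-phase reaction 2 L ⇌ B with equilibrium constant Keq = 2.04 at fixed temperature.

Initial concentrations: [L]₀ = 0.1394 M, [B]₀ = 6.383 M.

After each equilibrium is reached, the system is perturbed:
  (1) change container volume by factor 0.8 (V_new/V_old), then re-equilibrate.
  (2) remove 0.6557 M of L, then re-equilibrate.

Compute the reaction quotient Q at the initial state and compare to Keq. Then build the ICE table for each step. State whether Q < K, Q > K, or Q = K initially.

Q₀ = 328.5; Q > K (proceeds reverse)

Q₀ = 328.5 vs Keq = 2.04 ⇒ Q>K, reverse
Step 1:
                   L          B
  Initial     0.1394      6.383
  Change       1.521    -0.7604
  Equil         1.66      5.623
  solve Keq expr → x = -0.7604; check Q = 2.04
Then change container volume by factor 0.8 (V_new/V_old).
Step 2:
                   L          B
  Initial      2.075      7.028
  Change     -0.2056     0.1028
  Equil         1.87      7.131
  solve Keq expr → x = 0.1028; check Q = 2.04
Then remove 0.6557 M of L.
Step 3:
                   L          B
  Initial      1.214      7.131
  Change      0.6149    -0.3075
  Equil        1.829      6.824
  solve Keq expr → x = -0.3075; check Q = 2.04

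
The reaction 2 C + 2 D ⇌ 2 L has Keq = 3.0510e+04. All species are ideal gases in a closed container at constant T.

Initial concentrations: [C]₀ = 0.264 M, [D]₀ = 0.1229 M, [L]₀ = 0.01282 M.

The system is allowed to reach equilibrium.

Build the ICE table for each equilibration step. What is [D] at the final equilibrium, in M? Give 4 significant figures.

[D]_eq = 0.005114 M

Q₀ = 0.1561 vs Keq = 3.0510e+04 ⇒ Q<K, forward
Step 1:
                   C          D          L
  Initial      0.264     0.1229    0.01282
  Change     -0.1178    -0.1178     0.1178
  Equil       0.1462   0.005114     0.1306
  solve Keq expr → x = 0.05889; check Q = 3.0510e+04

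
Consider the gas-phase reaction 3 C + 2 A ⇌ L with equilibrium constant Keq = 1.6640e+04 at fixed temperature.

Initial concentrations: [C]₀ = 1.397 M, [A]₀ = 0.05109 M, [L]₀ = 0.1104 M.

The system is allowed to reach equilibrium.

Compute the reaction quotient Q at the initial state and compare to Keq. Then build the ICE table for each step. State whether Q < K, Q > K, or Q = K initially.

Q₀ = 15.51 vs Keq = 1.6640e+04 ⇒ Q<K, forward
Step 1:
                    C           A           L
  init          1.397     0.05109      0.1104
  Δ          -0.07383    -0.04922     0.02461
  eq            1.323    0.001871       0.135
  solve Keq expr → x = 0.02461; check Q = 1.6640e+04

Q₀ = 15.51; Q < K (proceeds forward)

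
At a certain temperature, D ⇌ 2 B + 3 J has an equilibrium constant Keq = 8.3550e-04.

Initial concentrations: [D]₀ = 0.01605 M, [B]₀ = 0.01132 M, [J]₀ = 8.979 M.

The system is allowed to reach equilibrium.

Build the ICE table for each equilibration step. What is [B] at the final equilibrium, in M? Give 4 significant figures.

[B]_eq = 1.5845e-04 M

Q₀ = 5.78 vs Keq = 8.3550e-04 ⇒ Q>K, reverse
Step 1:
                  D         B         J
  Initial   0.01605   0.01132     8.979
  Change   0.005581  -0.01116  -0.01674
  Equil     0.02163 1.5845e-04     8.962
  solve Keq expr → x = -0.005581; check Q = 8.3550e-04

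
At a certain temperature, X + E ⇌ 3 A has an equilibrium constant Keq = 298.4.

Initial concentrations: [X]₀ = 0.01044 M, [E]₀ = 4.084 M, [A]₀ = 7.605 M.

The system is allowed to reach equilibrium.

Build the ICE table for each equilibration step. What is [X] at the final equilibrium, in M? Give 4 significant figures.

[X]_eq = 0.2522 M

Q₀ = 1.0316e+04 vs Keq = 298.4 ⇒ Q>K, reverse
Step 1:
                   X          E          A
  init       0.01044      4.084      7.605
  Δ           0.2418     0.2418    -0.7254
  eq          0.2522      4.326       6.88
  solve Keq expr → x = -0.2418; check Q = 298.4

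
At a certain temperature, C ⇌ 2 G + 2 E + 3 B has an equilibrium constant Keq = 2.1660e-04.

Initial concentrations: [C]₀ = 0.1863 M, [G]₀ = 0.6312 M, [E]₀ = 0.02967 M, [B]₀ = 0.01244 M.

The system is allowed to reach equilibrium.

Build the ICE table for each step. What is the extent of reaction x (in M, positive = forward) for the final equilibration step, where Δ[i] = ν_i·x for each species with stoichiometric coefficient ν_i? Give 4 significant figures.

Q₀ = 3.6242e-09 vs Keq = 2.1660e-04 ⇒ Q<K, forward
Step 1:
                   C          G          E          B
  I           0.1863     0.6312    0.02967    0.01244
  C         -0.04736    0.09473    0.09473     0.1421
  E           0.1389     0.7259     0.1244     0.1545
  solve Keq expr → x = 0.04736; check Q = 2.1660e-04

x = 0.04736 M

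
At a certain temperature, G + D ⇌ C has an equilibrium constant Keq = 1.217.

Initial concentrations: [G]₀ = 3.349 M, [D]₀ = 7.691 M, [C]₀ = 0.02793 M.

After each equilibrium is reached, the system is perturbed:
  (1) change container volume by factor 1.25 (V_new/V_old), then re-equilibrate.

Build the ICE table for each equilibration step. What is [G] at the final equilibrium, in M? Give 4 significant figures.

Q₀ = 0.001084 vs Keq = 1.217 ⇒ Q<K, forward
Step 1:
                  G         D         C
  Initial     3.349     7.691   0.02793
  Change     -2.858    -2.858     2.858
  Equil      0.4907     4.833     2.886
  solve Keq expr → x = 2.858; check Q = 1.217
Then change container volume by factor 1.25 (V_new/V_old).
Step 2:
                  G         D         C
  Initial    0.3926     3.866     2.309
  Change    0.07362   0.07362  -0.07362
  Equil      0.4662      3.94     2.235
  solve Keq expr → x = -0.07362; check Q = 1.217

[G]_eq = 0.4662 M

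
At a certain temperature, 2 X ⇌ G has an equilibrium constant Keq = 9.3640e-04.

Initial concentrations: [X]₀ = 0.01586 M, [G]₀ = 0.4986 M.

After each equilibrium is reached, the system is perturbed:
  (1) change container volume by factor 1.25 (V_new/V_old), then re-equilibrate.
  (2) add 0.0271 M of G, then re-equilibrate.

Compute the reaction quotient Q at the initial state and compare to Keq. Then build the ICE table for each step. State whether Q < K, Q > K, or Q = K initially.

Q₀ = 1982 vs Keq = 9.3640e-04 ⇒ Q>K, reverse
Step 1:
                    X           G
  Initial     0.01586      0.4986
  Change       0.9953     -0.4976
  Equil         1.011  9.5739e-04
  solve Keq expr → x = -0.4976; check Q = 9.3640e-04
Then change container volume by factor 1.25 (V_new/V_old).
Step 2:
                    X           G
  Initial      0.8089  7.6591e-04
  Change   3.0544e-04 -1.5272e-04
  Equil        0.8092  6.1319e-04
  solve Keq expr → x = -1.5272e-04; check Q = 9.3640e-04
Then add 0.0271 M of G.
Step 3:
                    X           G
  Initial      0.8092     0.02771
  Change      0.05403    -0.02702
  Equil        0.8633  6.9781e-04
  solve Keq expr → x = -0.02702; check Q = 9.3640e-04

Q₀ = 1982; Q > K (proceeds reverse)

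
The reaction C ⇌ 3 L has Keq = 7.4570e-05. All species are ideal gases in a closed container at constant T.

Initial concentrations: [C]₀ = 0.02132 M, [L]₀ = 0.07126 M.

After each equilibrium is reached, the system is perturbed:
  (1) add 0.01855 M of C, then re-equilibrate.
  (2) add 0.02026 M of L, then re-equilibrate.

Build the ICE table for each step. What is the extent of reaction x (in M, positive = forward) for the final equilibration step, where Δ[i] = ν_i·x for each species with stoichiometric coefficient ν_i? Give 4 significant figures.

Q₀ = 0.01697 vs Keq = 7.4570e-05 ⇒ Q>K, reverse
Step 1:
                   C          L
  I          0.02132    0.07126
  C          0.01894   -0.05683
  E          0.04026    0.01443
  solve Keq expr → x = -0.01894; check Q = 7.4570e-05
Then add 0.01855 M of C.
Step 2:
                   C          L
  I          0.05881    0.01443
  C       -6.2793e-04   0.001884
  E          0.05819    0.01631
  solve Keq expr → x = 6.2793e-04; check Q = 7.4570e-05
Then add 0.02026 M of L.
Step 3:
                   C          L
  I          0.05819    0.03657
  C         0.006556   -0.01967
  E          0.06474     0.0169
  solve Keq expr → x = -0.006556; check Q = 7.4570e-05

x = -0.006556 M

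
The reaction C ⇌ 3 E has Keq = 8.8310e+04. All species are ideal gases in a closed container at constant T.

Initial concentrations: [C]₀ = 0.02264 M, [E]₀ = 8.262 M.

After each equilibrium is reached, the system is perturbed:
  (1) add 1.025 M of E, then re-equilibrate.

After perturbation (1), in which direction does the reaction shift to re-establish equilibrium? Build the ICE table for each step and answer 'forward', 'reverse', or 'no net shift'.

Direction: reverse

Q₀ = 2.4910e+04 vs Keq = 8.8310e+04 ⇒ Q<K, forward
Step 1:
                  C         E
  I         0.02264     8.262
  C        -0.01614   0.04842
  E        0.006499      8.31
  solve Keq expr → x = 0.01614; check Q = 8.8310e+04
Then add 1.025 M of E.
Step 2:
                  C         E
  I        0.006499     9.335
  C         0.00269 -0.008069
  E        0.009189     9.327
  solve Keq expr → x = -0.00269; check Q = 8.8310e+04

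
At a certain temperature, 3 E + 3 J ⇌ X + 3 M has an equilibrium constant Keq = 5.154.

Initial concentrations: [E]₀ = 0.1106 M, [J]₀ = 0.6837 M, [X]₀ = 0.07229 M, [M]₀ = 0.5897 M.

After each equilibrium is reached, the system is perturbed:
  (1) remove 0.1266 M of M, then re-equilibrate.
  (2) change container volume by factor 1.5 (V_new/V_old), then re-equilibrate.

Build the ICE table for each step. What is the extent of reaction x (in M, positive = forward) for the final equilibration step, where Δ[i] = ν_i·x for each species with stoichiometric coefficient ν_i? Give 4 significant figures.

Q₀ = 34.29 vs Keq = 5.154 ⇒ Q>K, reverse
Step 1:
                    E           J           X           M
  init         0.1106      0.6837     0.07229      0.5897
  Δ           0.05106     0.05106    -0.01702    -0.05106
  eq           0.1617      0.7348     0.05527      0.5386
  solve Keq expr → x = -0.01702; check Q = 5.154
Then remove 0.1266 M of M.
Step 2:
                    E           J           X           M
  init         0.1617      0.7348     0.05527       0.412
  Δ          -0.02182    -0.02182    0.007273     0.02182
  eq           0.1398      0.7129     0.06254      0.4339
  solve Keq expr → x = 0.007273; check Q = 5.154
Then change container volume by factor 1.5 (V_new/V_old).
Step 3:
                    E           J           X           M
  init        0.09323      0.4753      0.0417      0.2892
  Δ           0.01468     0.01468   -0.004893    -0.01468
  eq           0.1079        0.49      0.0368      0.2746
  solve Keq expr → x = -0.004893; check Q = 5.154

x = -0.004893 M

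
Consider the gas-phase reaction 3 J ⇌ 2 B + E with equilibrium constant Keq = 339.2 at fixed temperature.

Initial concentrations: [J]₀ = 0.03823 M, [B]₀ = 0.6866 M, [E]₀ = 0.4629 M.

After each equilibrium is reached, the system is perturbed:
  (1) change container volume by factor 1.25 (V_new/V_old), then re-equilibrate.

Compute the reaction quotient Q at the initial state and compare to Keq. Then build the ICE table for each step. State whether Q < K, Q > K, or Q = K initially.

Q₀ = 3906; Q > K (proceeds reverse)

Q₀ = 3906 vs Keq = 339.2 ⇒ Q>K, reverse
Step 1:
                    J           B           E
  init        0.03823      0.6866      0.4629
  Δ           0.04467    -0.02978    -0.01489
  eq           0.0829      0.6568       0.448
  solve Keq expr → x = -0.01489; check Q = 339.2
Then change container volume by factor 1.25 (V_new/V_old).
Step 2:
                    J           B           E
  init        0.06632      0.5255      0.3584
  Δ                 0           0           0
  eq          0.06632      0.5255      0.3584
  solve Keq expr → x = 0; check Q = 339.2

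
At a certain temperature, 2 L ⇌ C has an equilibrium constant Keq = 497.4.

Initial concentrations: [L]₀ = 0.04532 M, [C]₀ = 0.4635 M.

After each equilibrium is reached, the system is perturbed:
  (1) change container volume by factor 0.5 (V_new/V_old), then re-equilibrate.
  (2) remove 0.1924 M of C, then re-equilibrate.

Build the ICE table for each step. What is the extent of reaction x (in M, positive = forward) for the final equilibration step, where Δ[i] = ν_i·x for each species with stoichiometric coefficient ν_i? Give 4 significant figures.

x = 0.002307 M

Q₀ = 225.7 vs Keq = 497.4 ⇒ Q<K, forward
Step 1:
                  L         C
  Initial   0.04532    0.4635
  Change   -0.01456  0.007278
  Equil     0.03076    0.4708
  solve Keq expr → x = 0.007278; check Q = 497.4
Then change container volume by factor 0.5 (V_new/V_old).
Step 2:
                  L         C
  Initial   0.06153    0.9416
  Change   -0.01782  0.008908
  Equil     0.04371    0.9505
  solve Keq expr → x = 0.008908; check Q = 497.4
Then remove 0.1924 M of C.
Step 3:
                  L         C
  Initial   0.04371    0.7581
  Change  -0.004615  0.002307
  Equil      0.0391    0.7604
  solve Keq expr → x = 0.002307; check Q = 497.4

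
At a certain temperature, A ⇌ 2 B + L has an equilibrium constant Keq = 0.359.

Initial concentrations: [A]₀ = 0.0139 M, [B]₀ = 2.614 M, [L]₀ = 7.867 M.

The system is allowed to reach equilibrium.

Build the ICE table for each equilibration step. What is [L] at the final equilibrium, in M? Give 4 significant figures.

Q₀ = 3867 vs Keq = 0.359 ⇒ Q>K, reverse
Step 1:
                  A         B         L
  Initial    0.0139     2.614     7.867
  Change       1.18    -2.361     -1.18
  Equil       1.194    0.2532     6.687
  solve Keq expr → x = -1.18; check Q = 0.359

[L]_eq = 6.687 M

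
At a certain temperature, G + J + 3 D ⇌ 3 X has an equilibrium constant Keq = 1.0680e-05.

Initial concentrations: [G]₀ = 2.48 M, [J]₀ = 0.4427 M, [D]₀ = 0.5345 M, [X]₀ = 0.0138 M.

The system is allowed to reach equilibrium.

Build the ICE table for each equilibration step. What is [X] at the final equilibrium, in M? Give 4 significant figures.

[X]_eq = 0.01219 M

Q₀ = 1.5676e-05 vs Keq = 1.0680e-05 ⇒ Q>K, reverse
Step 1:
                    G           J           D           X
  I              2.48      0.4427      0.5345      0.0138
  C        5.3818e-04  5.3818e-04    0.001615   -0.001615
  E             2.481      0.4432      0.5361     0.01219
  solve Keq expr → x = -5.3818e-04; check Q = 1.0680e-05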